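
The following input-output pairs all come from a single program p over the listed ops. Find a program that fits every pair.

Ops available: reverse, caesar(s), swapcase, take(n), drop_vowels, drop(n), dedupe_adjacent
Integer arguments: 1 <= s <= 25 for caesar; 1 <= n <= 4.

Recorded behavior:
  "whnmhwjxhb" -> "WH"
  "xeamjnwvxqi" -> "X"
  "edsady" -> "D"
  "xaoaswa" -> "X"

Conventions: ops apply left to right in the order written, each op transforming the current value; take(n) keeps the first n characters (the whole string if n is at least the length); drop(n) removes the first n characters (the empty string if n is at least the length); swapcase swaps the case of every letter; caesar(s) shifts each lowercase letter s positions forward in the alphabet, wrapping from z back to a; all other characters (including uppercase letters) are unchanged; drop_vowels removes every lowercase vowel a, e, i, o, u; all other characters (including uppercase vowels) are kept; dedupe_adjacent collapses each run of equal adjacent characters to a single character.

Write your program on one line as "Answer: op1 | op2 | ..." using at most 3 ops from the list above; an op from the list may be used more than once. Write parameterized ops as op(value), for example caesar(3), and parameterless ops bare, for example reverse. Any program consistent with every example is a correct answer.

take(2) | drop_vowels | swapcase

Check, running the answer program on each example:
  "whnmhwjxhb" -> "wh" -> "wh" -> "WH"
  "xeamjnwvxqi" -> "xe" -> "x" -> "X"
  "edsady" -> "ed" -> "d" -> "D"
  "xaoaswa" -> "xa" -> "x" -> "X"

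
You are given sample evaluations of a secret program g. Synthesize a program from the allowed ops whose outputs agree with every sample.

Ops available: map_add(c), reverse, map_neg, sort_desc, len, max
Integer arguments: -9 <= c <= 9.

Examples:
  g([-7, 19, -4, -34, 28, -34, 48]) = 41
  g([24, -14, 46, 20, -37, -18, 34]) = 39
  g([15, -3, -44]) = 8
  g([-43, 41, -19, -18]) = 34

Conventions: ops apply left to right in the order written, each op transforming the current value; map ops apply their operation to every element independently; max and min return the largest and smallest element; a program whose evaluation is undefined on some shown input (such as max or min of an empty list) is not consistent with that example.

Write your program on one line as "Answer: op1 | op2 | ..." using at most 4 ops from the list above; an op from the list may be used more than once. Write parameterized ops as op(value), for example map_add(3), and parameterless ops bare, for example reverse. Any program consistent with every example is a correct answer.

map_neg | map_add(7) | map_neg | max

Check, running the answer program on each example:
  [-7, 19, -4, -34, 28, -34, 48] -> [7, -19, 4, 34, -28, 34, -48] -> [14, -12, 11, 41, -21, 41, -41] -> [-14, 12, -11, -41, 21, -41, 41] -> 41
  [24, -14, 46, 20, -37, -18, 34] -> [-24, 14, -46, -20, 37, 18, -34] -> [-17, 21, -39, -13, 44, 25, -27] -> [17, -21, 39, 13, -44, -25, 27] -> 39
  [15, -3, -44] -> [-15, 3, 44] -> [-8, 10, 51] -> [8, -10, -51] -> 8
  [-43, 41, -19, -18] -> [43, -41, 19, 18] -> [50, -34, 26, 25] -> [-50, 34, -26, -25] -> 34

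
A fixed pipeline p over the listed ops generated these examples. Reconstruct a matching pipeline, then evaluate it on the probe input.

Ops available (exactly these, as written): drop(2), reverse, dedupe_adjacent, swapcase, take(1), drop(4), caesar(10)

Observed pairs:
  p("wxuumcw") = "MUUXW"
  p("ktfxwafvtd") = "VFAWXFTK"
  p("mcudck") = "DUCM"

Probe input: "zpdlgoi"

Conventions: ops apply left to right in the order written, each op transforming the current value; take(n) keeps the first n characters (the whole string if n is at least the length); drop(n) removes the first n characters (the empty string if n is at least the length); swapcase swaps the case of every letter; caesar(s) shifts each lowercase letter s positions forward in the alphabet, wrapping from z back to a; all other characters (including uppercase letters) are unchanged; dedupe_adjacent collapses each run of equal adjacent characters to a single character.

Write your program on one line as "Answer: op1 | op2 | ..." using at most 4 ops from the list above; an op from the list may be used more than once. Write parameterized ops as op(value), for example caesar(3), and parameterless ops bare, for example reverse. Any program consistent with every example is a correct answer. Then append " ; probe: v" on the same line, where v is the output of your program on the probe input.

reverse | drop(2) | swapcase ; probe: "GLDPZ"

Check, running the answer program on each example:
  "wxuumcw" -> "wcmuuxw" -> "muuxw" -> "MUUXW"
  "ktfxwafvtd" -> "dtvfawxftk" -> "vfawxftk" -> "VFAWXFTK"
  "mcudck" -> "kcducm" -> "ducm" -> "DUCM"
  probe: "zpdlgoi" -> "iogldpz" -> "gldpz" -> "GLDPZ"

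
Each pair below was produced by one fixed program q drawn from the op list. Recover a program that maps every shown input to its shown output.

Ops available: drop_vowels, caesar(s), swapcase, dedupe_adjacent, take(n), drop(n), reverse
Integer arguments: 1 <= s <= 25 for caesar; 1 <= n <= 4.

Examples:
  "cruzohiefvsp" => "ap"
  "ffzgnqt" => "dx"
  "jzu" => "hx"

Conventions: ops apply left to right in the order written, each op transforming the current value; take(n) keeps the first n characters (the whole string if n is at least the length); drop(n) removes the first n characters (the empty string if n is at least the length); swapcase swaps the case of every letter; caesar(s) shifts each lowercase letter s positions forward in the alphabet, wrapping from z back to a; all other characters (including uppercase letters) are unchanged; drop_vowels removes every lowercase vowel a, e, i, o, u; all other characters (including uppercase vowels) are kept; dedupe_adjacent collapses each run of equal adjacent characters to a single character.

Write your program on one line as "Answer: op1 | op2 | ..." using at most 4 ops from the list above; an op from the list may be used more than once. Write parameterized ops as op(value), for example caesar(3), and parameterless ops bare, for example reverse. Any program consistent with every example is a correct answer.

dedupe_adjacent | take(2) | caesar(24)

Check, running the answer program on each example:
  "cruzohiefvsp" -> "cruzohiefvsp" -> "cr" -> "ap"
  "ffzgnqt" -> "fzgnqt" -> "fz" -> "dx"
  "jzu" -> "jzu" -> "jz" -> "hx"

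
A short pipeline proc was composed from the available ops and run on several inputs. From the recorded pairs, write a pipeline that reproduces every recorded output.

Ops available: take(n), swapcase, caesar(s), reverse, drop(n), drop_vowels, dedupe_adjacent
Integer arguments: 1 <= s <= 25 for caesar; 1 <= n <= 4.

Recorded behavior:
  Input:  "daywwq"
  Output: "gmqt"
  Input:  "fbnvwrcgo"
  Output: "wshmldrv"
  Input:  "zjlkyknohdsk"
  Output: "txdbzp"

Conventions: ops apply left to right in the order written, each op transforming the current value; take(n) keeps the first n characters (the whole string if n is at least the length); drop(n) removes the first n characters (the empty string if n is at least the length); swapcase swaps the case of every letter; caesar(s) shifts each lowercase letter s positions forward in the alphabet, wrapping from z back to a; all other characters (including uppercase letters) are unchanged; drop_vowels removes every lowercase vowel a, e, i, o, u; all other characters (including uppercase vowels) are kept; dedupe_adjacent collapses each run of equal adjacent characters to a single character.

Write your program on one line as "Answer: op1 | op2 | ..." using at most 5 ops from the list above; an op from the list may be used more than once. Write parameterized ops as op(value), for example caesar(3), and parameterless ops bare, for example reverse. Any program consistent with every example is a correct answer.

reverse | caesar(16) | dedupe_adjacent | drop_vowels

Check, running the answer program on each example:
  "daywwq" -> "qwwyad" -> "gmmoqt" -> "gmoqt" -> "gmqt"
  "fbnvwrcgo" -> "ogcrwvnbf" -> "ewshmldrv" -> "ewshmldrv" -> "wshmldrv"
  "zjlkyknohdsk" -> "ksdhonkykljz" -> "aitxedaoabzp" -> "aitxedaoabzp" -> "txdbzp"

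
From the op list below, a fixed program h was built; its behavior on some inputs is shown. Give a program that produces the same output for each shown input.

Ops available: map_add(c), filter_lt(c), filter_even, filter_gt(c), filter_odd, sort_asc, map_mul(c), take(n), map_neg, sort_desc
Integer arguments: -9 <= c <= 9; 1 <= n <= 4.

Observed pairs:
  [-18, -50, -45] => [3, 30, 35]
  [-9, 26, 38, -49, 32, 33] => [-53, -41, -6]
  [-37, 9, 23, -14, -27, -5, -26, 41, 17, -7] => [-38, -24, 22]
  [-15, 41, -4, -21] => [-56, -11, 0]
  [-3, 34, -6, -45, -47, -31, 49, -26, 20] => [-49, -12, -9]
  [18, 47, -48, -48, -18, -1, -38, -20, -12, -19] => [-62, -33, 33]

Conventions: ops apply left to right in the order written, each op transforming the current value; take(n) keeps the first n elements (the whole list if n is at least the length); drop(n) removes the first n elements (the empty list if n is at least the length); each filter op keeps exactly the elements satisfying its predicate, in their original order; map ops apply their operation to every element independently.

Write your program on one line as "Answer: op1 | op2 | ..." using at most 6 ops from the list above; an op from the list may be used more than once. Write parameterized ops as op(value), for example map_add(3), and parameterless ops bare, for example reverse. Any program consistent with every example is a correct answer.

map_add(9) | take(3) | map_add(6) | map_neg | sort_asc

Check, running the answer program on each example:
  [-18, -50, -45] -> [-9, -41, -36] -> [-9, -41, -36] -> [-3, -35, -30] -> [3, 35, 30] -> [3, 30, 35]
  [-9, 26, 38, -49, 32, 33] -> [0, 35, 47, -40, 41, 42] -> [0, 35, 47] -> [6, 41, 53] -> [-6, -41, -53] -> [-53, -41, -6]
  [-37, 9, 23, -14, -27, -5, -26, 41, 17, -7] -> [-28, 18, 32, -5, -18, 4, -17, 50, 26, 2] -> [-28, 18, 32] -> [-22, 24, 38] -> [22, -24, -38] -> [-38, -24, 22]
  [-15, 41, -4, -21] -> [-6, 50, 5, -12] -> [-6, 50, 5] -> [0, 56, 11] -> [0, -56, -11] -> [-56, -11, 0]
  [-3, 34, -6, -45, -47, -31, 49, -26, 20] -> [6, 43, 3, -36, -38, -22, 58, -17, 29] -> [6, 43, 3] -> [12, 49, 9] -> [-12, -49, -9] -> [-49, -12, -9]
  [18, 47, -48, -48, -18, -1, -38, -20, -12, -19] -> [27, 56, -39, -39, -9, 8, -29, -11, -3, -10] -> [27, 56, -39] -> [33, 62, -33] -> [-33, -62, 33] -> [-62, -33, 33]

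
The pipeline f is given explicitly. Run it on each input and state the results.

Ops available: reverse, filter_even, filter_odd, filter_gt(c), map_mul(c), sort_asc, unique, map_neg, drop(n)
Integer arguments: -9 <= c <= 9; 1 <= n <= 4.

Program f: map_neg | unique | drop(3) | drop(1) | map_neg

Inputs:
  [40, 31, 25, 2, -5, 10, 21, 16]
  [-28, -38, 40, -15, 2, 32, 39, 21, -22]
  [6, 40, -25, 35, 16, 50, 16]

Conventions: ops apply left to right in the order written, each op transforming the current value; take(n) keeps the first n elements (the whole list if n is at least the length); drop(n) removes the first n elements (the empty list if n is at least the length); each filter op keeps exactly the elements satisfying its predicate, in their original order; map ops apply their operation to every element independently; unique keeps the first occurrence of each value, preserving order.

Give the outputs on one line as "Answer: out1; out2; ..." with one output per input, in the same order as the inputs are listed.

[-5, 10, 21, 16]; [2, 32, 39, 21, -22]; [16, 50]

Execution, op by op:
  [40, 31, 25, 2, -5, 10, 21, 16] -> [-40, -31, -25, -2, 5, -10, -21, -16] -> [-40, -31, -25, -2, 5, -10, -21, -16] -> [-2, 5, -10, -21, -16] -> [5, -10, -21, -16] -> [-5, 10, 21, 16]
  [-28, -38, 40, -15, 2, 32, 39, 21, -22] -> [28, 38, -40, 15, -2, -32, -39, -21, 22] -> [28, 38, -40, 15, -2, -32, -39, -21, 22] -> [15, -2, -32, -39, -21, 22] -> [-2, -32, -39, -21, 22] -> [2, 32, 39, 21, -22]
  [6, 40, -25, 35, 16, 50, 16] -> [-6, -40, 25, -35, -16, -50, -16] -> [-6, -40, 25, -35, -16, -50] -> [-35, -16, -50] -> [-16, -50] -> [16, 50]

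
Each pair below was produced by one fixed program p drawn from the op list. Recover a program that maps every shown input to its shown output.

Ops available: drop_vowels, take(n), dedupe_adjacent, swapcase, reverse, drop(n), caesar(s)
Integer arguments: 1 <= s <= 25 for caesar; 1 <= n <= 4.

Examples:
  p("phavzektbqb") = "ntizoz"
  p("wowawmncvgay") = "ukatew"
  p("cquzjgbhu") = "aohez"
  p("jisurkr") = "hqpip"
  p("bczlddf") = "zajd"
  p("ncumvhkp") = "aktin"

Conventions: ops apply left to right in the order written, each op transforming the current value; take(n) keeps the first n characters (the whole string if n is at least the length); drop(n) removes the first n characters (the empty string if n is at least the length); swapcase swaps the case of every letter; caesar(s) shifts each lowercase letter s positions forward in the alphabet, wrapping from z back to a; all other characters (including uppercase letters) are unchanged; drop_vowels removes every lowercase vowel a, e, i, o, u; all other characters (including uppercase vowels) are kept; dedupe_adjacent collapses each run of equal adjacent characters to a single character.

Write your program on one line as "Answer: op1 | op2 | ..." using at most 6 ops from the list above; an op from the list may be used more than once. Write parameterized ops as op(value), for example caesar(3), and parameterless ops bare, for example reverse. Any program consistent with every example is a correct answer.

drop_vowels | caesar(1) | dedupe_adjacent | drop_vowels | caesar(23)

Check, running the answer program on each example:
  "phavzektbqb" -> "phvzktbqb" -> "qiwalucrc" -> "qiwalucrc" -> "qwlcrc" -> "ntizoz"
  "wowawmncvgay" -> "wwwmncvgy" -> "xxxnodwhz" -> "xnodwhz" -> "xndwhz" -> "ukatew"
  "cquzjgbhu" -> "cqzjgbh" -> "drakhci" -> "drakhci" -> "drkhc" -> "aohez"
  "jisurkr" -> "jsrkr" -> "ktsls" -> "ktsls" -> "ktsls" -> "hqpip"
  "bczlddf" -> "bczlddf" -> "cdameeg" -> "cdameg" -> "cdmg" -> "zajd"
  "ncumvhkp" -> "ncmvhkp" -> "odnwilq" -> "odnwilq" -> "dnwlq" -> "aktin"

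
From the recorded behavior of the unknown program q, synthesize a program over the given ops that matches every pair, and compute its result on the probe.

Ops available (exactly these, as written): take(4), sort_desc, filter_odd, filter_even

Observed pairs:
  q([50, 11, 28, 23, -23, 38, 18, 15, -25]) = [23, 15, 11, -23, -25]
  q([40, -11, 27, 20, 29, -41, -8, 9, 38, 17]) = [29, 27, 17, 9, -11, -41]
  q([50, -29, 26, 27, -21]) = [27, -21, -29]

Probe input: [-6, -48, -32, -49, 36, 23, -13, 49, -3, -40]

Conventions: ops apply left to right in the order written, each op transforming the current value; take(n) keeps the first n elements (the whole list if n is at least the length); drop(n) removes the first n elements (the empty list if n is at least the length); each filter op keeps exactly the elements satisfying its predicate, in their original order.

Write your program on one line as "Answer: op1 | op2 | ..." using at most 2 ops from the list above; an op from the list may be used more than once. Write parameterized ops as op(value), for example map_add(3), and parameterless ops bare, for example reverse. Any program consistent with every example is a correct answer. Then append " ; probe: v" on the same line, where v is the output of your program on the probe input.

filter_odd | sort_desc ; probe: [49, 23, -3, -13, -49]

Check, running the answer program on each example:
  [50, 11, 28, 23, -23, 38, 18, 15, -25] -> [11, 23, -23, 15, -25] -> [23, 15, 11, -23, -25]
  [40, -11, 27, 20, 29, -41, -8, 9, 38, 17] -> [-11, 27, 29, -41, 9, 17] -> [29, 27, 17, 9, -11, -41]
  [50, -29, 26, 27, -21] -> [-29, 27, -21] -> [27, -21, -29]
  probe: [-6, -48, -32, -49, 36, 23, -13, 49, -3, -40] -> [-49, 23, -13, 49, -3] -> [49, 23, -3, -13, -49]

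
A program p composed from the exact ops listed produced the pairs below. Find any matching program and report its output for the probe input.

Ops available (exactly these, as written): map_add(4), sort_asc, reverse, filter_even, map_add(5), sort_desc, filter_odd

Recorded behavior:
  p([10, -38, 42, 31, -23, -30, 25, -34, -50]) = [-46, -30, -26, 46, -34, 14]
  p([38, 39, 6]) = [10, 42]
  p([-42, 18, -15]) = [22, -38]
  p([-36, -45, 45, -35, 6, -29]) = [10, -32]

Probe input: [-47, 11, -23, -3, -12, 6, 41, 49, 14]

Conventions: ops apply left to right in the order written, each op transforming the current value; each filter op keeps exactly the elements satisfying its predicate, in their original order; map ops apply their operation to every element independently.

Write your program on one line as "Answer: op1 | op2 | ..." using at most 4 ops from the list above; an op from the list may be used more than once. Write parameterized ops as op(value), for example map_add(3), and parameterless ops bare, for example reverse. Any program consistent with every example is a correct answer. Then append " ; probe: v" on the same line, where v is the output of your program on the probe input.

map_add(4) | reverse | filter_even ; probe: [18, 10, -8]

Check, running the answer program on each example:
  [10, -38, 42, 31, -23, -30, 25, -34, -50] -> [14, -34, 46, 35, -19, -26, 29, -30, -46] -> [-46, -30, 29, -26, -19, 35, 46, -34, 14] -> [-46, -30, -26, 46, -34, 14]
  [38, 39, 6] -> [42, 43, 10] -> [10, 43, 42] -> [10, 42]
  [-42, 18, -15] -> [-38, 22, -11] -> [-11, 22, -38] -> [22, -38]
  [-36, -45, 45, -35, 6, -29] -> [-32, -41, 49, -31, 10, -25] -> [-25, 10, -31, 49, -41, -32] -> [10, -32]
  probe: [-47, 11, -23, -3, -12, 6, 41, 49, 14] -> [-43, 15, -19, 1, -8, 10, 45, 53, 18] -> [18, 53, 45, 10, -8, 1, -19, 15, -43] -> [18, 10, -8]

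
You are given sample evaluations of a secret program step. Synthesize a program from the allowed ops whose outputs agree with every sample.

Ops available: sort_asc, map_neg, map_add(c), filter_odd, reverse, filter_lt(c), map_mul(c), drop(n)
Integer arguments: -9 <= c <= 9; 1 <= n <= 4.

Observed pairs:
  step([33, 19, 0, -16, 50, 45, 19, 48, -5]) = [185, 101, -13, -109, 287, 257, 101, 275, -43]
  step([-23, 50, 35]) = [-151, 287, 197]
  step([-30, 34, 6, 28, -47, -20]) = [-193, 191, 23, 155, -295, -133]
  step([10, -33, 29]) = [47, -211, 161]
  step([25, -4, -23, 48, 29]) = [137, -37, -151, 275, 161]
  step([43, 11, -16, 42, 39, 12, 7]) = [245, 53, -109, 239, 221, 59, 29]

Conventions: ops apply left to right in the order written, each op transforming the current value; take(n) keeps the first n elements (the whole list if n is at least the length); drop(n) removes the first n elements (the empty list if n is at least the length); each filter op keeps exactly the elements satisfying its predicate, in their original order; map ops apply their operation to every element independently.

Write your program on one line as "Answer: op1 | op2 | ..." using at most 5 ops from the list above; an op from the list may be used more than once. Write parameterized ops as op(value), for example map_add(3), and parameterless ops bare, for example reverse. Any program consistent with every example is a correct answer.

map_add(2) | map_add(-4) | map_mul(6) | map_add(-1)

Check, running the answer program on each example:
  [33, 19, 0, -16, 50, 45, 19, 48, -5] -> [35, 21, 2, -14, 52, 47, 21, 50, -3] -> [31, 17, -2, -18, 48, 43, 17, 46, -7] -> [186, 102, -12, -108, 288, 258, 102, 276, -42] -> [185, 101, -13, -109, 287, 257, 101, 275, -43]
  [-23, 50, 35] -> [-21, 52, 37] -> [-25, 48, 33] -> [-150, 288, 198] -> [-151, 287, 197]
  [-30, 34, 6, 28, -47, -20] -> [-28, 36, 8, 30, -45, -18] -> [-32, 32, 4, 26, -49, -22] -> [-192, 192, 24, 156, -294, -132] -> [-193, 191, 23, 155, -295, -133]
  [10, -33, 29] -> [12, -31, 31] -> [8, -35, 27] -> [48, -210, 162] -> [47, -211, 161]
  [25, -4, -23, 48, 29] -> [27, -2, -21, 50, 31] -> [23, -6, -25, 46, 27] -> [138, -36, -150, 276, 162] -> [137, -37, -151, 275, 161]
  [43, 11, -16, 42, 39, 12, 7] -> [45, 13, -14, 44, 41, 14, 9] -> [41, 9, -18, 40, 37, 10, 5] -> [246, 54, -108, 240, 222, 60, 30] -> [245, 53, -109, 239, 221, 59, 29]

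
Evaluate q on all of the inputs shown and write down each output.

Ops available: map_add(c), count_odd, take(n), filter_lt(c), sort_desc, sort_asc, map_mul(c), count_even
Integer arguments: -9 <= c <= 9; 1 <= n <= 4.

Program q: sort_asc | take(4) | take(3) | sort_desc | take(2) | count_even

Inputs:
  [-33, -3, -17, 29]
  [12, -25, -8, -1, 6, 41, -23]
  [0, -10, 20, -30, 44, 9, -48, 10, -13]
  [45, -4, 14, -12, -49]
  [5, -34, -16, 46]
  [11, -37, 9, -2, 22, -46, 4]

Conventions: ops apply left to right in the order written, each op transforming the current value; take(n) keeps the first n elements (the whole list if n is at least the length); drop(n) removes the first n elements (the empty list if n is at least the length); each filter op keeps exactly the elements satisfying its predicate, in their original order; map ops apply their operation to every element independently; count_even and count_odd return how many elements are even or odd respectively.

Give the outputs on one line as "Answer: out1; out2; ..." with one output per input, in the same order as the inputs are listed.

0; 1; 1; 2; 1; 1

Execution, op by op:
  [-33, -3, -17, 29] -> [-33, -17, -3, 29] -> [-33, -17, -3, 29] -> [-33, -17, -3] -> [-3, -17, -33] -> [-3, -17] -> 0
  [12, -25, -8, -1, 6, 41, -23] -> [-25, -23, -8, -1, 6, 12, 41] -> [-25, -23, -8, -1] -> [-25, -23, -8] -> [-8, -23, -25] -> [-8, -23] -> 1
  [0, -10, 20, -30, 44, 9, -48, 10, -13] -> [-48, -30, -13, -10, 0, 9, 10, 20, 44] -> [-48, -30, -13, -10] -> [-48, -30, -13] -> [-13, -30, -48] -> [-13, -30] -> 1
  [45, -4, 14, -12, -49] -> [-49, -12, -4, 14, 45] -> [-49, -12, -4, 14] -> [-49, -12, -4] -> [-4, -12, -49] -> [-4, -12] -> 2
  [5, -34, -16, 46] -> [-34, -16, 5, 46] -> [-34, -16, 5, 46] -> [-34, -16, 5] -> [5, -16, -34] -> [5, -16] -> 1
  [11, -37, 9, -2, 22, -46, 4] -> [-46, -37, -2, 4, 9, 11, 22] -> [-46, -37, -2, 4] -> [-46, -37, -2] -> [-2, -37, -46] -> [-2, -37] -> 1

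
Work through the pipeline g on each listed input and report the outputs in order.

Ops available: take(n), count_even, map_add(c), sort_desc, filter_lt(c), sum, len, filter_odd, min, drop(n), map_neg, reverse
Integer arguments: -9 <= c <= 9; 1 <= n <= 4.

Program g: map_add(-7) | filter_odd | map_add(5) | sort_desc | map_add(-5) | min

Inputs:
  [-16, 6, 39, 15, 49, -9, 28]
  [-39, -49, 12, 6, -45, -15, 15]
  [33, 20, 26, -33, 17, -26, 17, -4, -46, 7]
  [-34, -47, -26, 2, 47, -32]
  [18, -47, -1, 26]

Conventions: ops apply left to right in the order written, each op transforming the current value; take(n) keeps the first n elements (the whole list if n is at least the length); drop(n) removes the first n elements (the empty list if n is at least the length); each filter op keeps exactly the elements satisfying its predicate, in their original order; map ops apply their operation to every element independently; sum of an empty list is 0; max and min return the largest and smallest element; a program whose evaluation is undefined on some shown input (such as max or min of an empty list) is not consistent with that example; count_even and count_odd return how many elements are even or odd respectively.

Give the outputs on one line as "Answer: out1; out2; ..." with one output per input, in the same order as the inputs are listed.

-23; -1; -53; -41; 11

Execution, op by op:
  [-16, 6, 39, 15, 49, -9, 28] -> [-23, -1, 32, 8, 42, -16, 21] -> [-23, -1, 21] -> [-18, 4, 26] -> [26, 4, -18] -> [21, -1, -23] -> -23
  [-39, -49, 12, 6, -45, -15, 15] -> [-46, -56, 5, -1, -52, -22, 8] -> [5, -1] -> [10, 4] -> [10, 4] -> [5, -1] -> -1
  [33, 20, 26, -33, 17, -26, 17, -4, -46, 7] -> [26, 13, 19, -40, 10, -33, 10, -11, -53, 0] -> [13, 19, -33, -11, -53] -> [18, 24, -28, -6, -48] -> [24, 18, -6, -28, -48] -> [19, 13, -11, -33, -53] -> -53
  [-34, -47, -26, 2, 47, -32] -> [-41, -54, -33, -5, 40, -39] -> [-41, -33, -5, -39] -> [-36, -28, 0, -34] -> [0, -28, -34, -36] -> [-5, -33, -39, -41] -> -41
  [18, -47, -1, 26] -> [11, -54, -8, 19] -> [11, 19] -> [16, 24] -> [24, 16] -> [19, 11] -> 11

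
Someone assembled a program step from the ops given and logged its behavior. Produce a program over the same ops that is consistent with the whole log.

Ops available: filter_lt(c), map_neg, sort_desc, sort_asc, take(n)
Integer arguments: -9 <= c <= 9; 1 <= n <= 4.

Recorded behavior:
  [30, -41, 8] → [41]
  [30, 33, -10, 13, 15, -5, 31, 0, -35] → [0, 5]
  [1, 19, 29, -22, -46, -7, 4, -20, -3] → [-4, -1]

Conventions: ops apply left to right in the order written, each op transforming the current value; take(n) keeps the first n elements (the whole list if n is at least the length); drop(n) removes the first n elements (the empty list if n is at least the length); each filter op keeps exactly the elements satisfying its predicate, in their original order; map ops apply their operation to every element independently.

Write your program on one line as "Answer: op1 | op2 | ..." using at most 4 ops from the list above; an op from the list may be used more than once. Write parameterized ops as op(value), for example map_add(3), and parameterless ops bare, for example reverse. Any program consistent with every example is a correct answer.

filter_lt(6) | map_neg | sort_asc | take(2)

Check, running the answer program on each example:
  [30, -41, 8] -> [-41] -> [41] -> [41] -> [41]
  [30, 33, -10, 13, 15, -5, 31, 0, -35] -> [-10, -5, 0, -35] -> [10, 5, 0, 35] -> [0, 5, 10, 35] -> [0, 5]
  [1, 19, 29, -22, -46, -7, 4, -20, -3] -> [1, -22, -46, -7, 4, -20, -3] -> [-1, 22, 46, 7, -4, 20, 3] -> [-4, -1, 3, 7, 20, 22, 46] -> [-4, -1]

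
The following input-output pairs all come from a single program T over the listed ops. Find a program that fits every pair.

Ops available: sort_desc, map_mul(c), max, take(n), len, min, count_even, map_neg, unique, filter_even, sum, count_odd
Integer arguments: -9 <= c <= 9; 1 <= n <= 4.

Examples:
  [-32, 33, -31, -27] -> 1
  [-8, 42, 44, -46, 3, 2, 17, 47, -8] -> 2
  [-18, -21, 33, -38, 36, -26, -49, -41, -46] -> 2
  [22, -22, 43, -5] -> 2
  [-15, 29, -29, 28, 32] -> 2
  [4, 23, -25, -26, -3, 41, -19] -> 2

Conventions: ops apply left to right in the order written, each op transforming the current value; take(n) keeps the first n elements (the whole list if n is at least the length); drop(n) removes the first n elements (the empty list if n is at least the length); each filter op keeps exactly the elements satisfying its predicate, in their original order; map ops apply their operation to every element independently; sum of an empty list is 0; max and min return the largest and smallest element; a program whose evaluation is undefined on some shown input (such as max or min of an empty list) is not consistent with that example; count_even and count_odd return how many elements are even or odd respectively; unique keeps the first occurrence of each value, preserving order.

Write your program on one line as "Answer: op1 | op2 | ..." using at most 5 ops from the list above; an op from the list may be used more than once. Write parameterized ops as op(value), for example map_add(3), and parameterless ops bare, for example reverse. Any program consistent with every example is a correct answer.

sort_desc | filter_even | take(2) | count_even

Check, running the answer program on each example:
  [-32, 33, -31, -27] -> [33, -27, -31, -32] -> [-32] -> [-32] -> 1
  [-8, 42, 44, -46, 3, 2, 17, 47, -8] -> [47, 44, 42, 17, 3, 2, -8, -8, -46] -> [44, 42, 2, -8, -8, -46] -> [44, 42] -> 2
  [-18, -21, 33, -38, 36, -26, -49, -41, -46] -> [36, 33, -18, -21, -26, -38, -41, -46, -49] -> [36, -18, -26, -38, -46] -> [36, -18] -> 2
  [22, -22, 43, -5] -> [43, 22, -5, -22] -> [22, -22] -> [22, -22] -> 2
  [-15, 29, -29, 28, 32] -> [32, 29, 28, -15, -29] -> [32, 28] -> [32, 28] -> 2
  [4, 23, -25, -26, -3, 41, -19] -> [41, 23, 4, -3, -19, -25, -26] -> [4, -26] -> [4, -26] -> 2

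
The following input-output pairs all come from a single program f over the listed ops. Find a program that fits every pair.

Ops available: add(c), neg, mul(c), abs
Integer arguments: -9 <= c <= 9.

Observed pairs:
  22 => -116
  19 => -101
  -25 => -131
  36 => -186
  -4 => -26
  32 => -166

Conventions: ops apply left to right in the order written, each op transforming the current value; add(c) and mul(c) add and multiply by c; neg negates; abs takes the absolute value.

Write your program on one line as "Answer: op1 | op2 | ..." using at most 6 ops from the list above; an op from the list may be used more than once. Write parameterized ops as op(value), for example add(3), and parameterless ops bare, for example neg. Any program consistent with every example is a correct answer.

abs | neg | mul(5) | add(-3) | add(-4) | add(1)

Check, running the answer program on each example:
  22 -> 22 -> -22 -> -110 -> -113 -> -117 -> -116
  19 -> 19 -> -19 -> -95 -> -98 -> -102 -> -101
  -25 -> 25 -> -25 -> -125 -> -128 -> -132 -> -131
  36 -> 36 -> -36 -> -180 -> -183 -> -187 -> -186
  -4 -> 4 -> -4 -> -20 -> -23 -> -27 -> -26
  32 -> 32 -> -32 -> -160 -> -163 -> -167 -> -166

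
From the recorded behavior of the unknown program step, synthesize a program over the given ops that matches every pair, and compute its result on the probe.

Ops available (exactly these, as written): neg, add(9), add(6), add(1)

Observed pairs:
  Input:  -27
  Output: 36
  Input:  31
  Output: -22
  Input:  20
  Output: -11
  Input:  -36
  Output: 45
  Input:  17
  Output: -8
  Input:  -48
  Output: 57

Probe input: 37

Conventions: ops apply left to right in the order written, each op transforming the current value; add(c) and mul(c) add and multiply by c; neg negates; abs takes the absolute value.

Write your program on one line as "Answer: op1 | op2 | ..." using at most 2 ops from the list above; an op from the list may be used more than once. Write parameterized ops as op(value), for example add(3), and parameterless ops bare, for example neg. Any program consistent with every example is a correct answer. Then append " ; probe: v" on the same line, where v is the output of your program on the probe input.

neg | add(9) ; probe: -28

Check, running the answer program on each example:
  -27 -> 27 -> 36
  31 -> -31 -> -22
  20 -> -20 -> -11
  -36 -> 36 -> 45
  17 -> -17 -> -8
  -48 -> 48 -> 57
  probe: 37 -> -37 -> -28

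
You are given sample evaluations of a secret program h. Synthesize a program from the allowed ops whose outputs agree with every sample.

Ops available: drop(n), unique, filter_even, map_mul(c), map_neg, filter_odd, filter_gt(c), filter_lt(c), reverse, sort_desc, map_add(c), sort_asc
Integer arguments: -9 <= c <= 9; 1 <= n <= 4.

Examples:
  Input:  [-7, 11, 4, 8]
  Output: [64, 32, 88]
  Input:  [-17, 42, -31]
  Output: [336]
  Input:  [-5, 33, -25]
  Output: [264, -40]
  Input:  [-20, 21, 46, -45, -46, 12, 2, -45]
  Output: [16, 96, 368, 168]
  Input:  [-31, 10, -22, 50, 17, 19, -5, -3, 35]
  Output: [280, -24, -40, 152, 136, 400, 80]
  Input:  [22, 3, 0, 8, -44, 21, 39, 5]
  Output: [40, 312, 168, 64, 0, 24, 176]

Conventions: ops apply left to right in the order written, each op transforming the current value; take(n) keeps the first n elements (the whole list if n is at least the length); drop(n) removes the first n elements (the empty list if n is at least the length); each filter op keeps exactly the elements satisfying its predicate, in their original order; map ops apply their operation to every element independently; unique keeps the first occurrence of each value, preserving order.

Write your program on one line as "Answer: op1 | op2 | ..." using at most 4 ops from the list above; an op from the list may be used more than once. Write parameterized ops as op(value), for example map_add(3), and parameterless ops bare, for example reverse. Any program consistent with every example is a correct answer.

filter_gt(-6) | map_mul(8) | reverse

Check, running the answer program on each example:
  [-7, 11, 4, 8] -> [11, 4, 8] -> [88, 32, 64] -> [64, 32, 88]
  [-17, 42, -31] -> [42] -> [336] -> [336]
  [-5, 33, -25] -> [-5, 33] -> [-40, 264] -> [264, -40]
  [-20, 21, 46, -45, -46, 12, 2, -45] -> [21, 46, 12, 2] -> [168, 368, 96, 16] -> [16, 96, 368, 168]
  [-31, 10, -22, 50, 17, 19, -5, -3, 35] -> [10, 50, 17, 19, -5, -3, 35] -> [80, 400, 136, 152, -40, -24, 280] -> [280, -24, -40, 152, 136, 400, 80]
  [22, 3, 0, 8, -44, 21, 39, 5] -> [22, 3, 0, 8, 21, 39, 5] -> [176, 24, 0, 64, 168, 312, 40] -> [40, 312, 168, 64, 0, 24, 176]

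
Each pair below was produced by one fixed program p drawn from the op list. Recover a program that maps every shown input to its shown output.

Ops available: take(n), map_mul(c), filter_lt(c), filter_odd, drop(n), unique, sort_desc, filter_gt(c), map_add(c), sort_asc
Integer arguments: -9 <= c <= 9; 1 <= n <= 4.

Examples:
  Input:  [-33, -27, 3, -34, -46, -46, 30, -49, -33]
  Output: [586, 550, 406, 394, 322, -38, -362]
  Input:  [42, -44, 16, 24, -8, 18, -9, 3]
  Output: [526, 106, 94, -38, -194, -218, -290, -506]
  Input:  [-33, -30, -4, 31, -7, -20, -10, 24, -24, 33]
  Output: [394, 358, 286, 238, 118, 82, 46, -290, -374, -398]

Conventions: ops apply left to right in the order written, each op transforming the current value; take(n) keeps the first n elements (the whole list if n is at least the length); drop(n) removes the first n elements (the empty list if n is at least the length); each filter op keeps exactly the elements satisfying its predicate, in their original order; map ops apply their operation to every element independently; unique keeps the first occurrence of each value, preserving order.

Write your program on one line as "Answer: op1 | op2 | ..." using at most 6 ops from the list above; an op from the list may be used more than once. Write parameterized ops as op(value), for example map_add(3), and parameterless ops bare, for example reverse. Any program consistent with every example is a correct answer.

map_mul(-4) | map_mul(3) | sort_desc | unique | map_add(-2)

Check, running the answer program on each example:
  [-33, -27, 3, -34, -46, -46, 30, -49, -33] -> [132, 108, -12, 136, 184, 184, -120, 196, 132] -> [396, 324, -36, 408, 552, 552, -360, 588, 396] -> [588, 552, 552, 408, 396, 396, 324, -36, -360] -> [588, 552, 408, 396, 324, -36, -360] -> [586, 550, 406, 394, 322, -38, -362]
  [42, -44, 16, 24, -8, 18, -9, 3] -> [-168, 176, -64, -96, 32, -72, 36, -12] -> [-504, 528, -192, -288, 96, -216, 108, -36] -> [528, 108, 96, -36, -192, -216, -288, -504] -> [528, 108, 96, -36, -192, -216, -288, -504] -> [526, 106, 94, -38, -194, -218, -290, -506]
  [-33, -30, -4, 31, -7, -20, -10, 24, -24, 33] -> [132, 120, 16, -124, 28, 80, 40, -96, 96, -132] -> [396, 360, 48, -372, 84, 240, 120, -288, 288, -396] -> [396, 360, 288, 240, 120, 84, 48, -288, -372, -396] -> [396, 360, 288, 240, 120, 84, 48, -288, -372, -396] -> [394, 358, 286, 238, 118, 82, 46, -290, -374, -398]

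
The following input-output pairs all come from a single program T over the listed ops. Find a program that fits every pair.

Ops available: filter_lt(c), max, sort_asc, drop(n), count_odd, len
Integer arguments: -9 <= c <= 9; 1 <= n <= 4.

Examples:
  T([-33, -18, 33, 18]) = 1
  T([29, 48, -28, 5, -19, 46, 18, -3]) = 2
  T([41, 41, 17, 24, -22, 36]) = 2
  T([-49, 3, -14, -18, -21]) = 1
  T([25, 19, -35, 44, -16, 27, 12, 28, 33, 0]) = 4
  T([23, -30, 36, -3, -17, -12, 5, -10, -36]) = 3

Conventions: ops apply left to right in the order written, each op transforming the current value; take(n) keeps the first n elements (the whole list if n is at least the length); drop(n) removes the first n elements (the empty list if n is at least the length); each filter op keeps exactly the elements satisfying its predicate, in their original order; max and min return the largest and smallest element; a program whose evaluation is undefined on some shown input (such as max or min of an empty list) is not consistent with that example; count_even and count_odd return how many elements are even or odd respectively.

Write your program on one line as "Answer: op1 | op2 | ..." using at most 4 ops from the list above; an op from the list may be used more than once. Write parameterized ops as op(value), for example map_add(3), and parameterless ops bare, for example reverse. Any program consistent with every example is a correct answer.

sort_asc | drop(1) | drop(2) | count_odd

Check, running the answer program on each example:
  [-33, -18, 33, 18] -> [-33, -18, 18, 33] -> [-18, 18, 33] -> [33] -> 1
  [29, 48, -28, 5, -19, 46, 18, -3] -> [-28, -19, -3, 5, 18, 29, 46, 48] -> [-19, -3, 5, 18, 29, 46, 48] -> [5, 18, 29, 46, 48] -> 2
  [41, 41, 17, 24, -22, 36] -> [-22, 17, 24, 36, 41, 41] -> [17, 24, 36, 41, 41] -> [36, 41, 41] -> 2
  [-49, 3, -14, -18, -21] -> [-49, -21, -18, -14, 3] -> [-21, -18, -14, 3] -> [-14, 3] -> 1
  [25, 19, -35, 44, -16, 27, 12, 28, 33, 0] -> [-35, -16, 0, 12, 19, 25, 27, 28, 33, 44] -> [-16, 0, 12, 19, 25, 27, 28, 33, 44] -> [12, 19, 25, 27, 28, 33, 44] -> 4
  [23, -30, 36, -3, -17, -12, 5, -10, -36] -> [-36, -30, -17, -12, -10, -3, 5, 23, 36] -> [-30, -17, -12, -10, -3, 5, 23, 36] -> [-12, -10, -3, 5, 23, 36] -> 3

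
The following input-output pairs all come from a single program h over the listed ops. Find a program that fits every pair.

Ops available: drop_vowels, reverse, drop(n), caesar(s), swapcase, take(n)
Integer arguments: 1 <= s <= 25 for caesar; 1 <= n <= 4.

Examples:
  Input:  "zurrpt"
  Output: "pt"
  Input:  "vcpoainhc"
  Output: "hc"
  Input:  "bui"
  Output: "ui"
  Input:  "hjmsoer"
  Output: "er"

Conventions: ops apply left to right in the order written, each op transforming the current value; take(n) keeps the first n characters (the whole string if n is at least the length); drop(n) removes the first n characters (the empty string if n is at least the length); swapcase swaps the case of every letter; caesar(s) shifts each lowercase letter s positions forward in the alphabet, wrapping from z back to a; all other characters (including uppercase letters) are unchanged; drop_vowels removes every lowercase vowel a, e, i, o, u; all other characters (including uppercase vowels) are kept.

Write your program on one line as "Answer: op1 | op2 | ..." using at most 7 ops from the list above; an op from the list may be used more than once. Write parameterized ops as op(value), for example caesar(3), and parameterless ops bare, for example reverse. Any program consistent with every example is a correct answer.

reverse | caesar(2) | take(2) | caesar(5) | reverse | caesar(19)

Check, running the answer program on each example:
  "zurrpt" -> "tprruz" -> "vrttwb" -> "vr" -> "aw" -> "wa" -> "pt"
  "vcpoainhc" -> "chniaopcv" -> "ejpkcqrex" -> "ej" -> "jo" -> "oj" -> "hc"
  "bui" -> "iub" -> "kwd" -> "kw" -> "pb" -> "bp" -> "ui"
  "hjmsoer" -> "reosmjh" -> "tgquolj" -> "tg" -> "yl" -> "ly" -> "er"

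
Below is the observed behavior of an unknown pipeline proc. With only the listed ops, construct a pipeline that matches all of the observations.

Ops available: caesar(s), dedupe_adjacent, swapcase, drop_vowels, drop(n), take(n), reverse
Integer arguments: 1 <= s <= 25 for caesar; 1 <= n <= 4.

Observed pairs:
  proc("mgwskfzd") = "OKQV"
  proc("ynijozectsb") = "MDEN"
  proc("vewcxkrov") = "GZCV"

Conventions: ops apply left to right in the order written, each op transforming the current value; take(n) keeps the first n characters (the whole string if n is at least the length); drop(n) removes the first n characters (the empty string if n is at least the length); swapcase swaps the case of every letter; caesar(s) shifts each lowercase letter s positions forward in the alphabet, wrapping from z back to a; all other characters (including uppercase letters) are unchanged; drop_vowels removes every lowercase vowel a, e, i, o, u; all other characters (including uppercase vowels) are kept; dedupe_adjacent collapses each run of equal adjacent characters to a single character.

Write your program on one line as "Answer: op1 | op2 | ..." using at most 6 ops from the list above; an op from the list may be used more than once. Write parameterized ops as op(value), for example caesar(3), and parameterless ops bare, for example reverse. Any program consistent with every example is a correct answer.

drop(1) | caesar(11) | swapcase | reverse | take(4)

Check, running the answer program on each example:
  "mgwskfzd" -> "gwskfzd" -> "rhdvqko" -> "RHDVQKO" -> "OKQVDHR" -> "OKQV"
  "ynijozectsb" -> "nijozectsb" -> "ytuzkpnedm" -> "YTUZKPNEDM" -> "MDENPKZUTY" -> "MDEN"
  "vewcxkrov" -> "ewcxkrov" -> "phnivczg" -> "PHNIVCZG" -> "GZCVINHP" -> "GZCV"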